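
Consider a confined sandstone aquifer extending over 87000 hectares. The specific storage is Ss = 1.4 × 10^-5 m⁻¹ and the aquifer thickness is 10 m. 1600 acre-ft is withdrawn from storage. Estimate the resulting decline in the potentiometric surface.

S = Ss × b = 1.4 × 10^-5 m⁻¹ × 10 m = 1.4 × 10^-4
A = 87000 hectares = 8.7 × 10^8 m²
ΔV = 1600 acre-ft = 1.974 × 10^6 m³
Δh = ΔV / (S × A) = 1.974 × 10^6 m³ / (1.4 × 10^-4 × 8.7 × 10^8 m²) = 16.2 m

Δh ≈ 16.2 m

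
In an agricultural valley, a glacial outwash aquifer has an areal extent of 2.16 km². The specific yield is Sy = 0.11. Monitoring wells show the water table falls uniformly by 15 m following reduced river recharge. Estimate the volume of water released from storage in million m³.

ΔV ≈ 3.56 million m³

A = 2.16 km² = 2.16 × 10^6 m²
ΔV = Sy × A × Δh = 0.11 × 2.16 × 10^6 m² × 15 m = 3.564 × 10^6 m³
ΔV = 3.564 × 10^6 m³ = 3.564 million m³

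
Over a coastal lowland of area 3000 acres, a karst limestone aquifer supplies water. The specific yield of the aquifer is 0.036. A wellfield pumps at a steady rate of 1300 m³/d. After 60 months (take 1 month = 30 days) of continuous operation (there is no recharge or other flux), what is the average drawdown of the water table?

Δh ≈ 5.35 m

A = 3000 acres = 1.214 × 10^7 m²
t = 60 months = 1800 d
ΔV = Q × t = 1300 m³/d × 1800 d = 2.34 × 10^6 m³
Δh = ΔV / (Sy × A) = 2.34 × 10^6 / (0.036 × 1.214 × 10^7) = 5.354 m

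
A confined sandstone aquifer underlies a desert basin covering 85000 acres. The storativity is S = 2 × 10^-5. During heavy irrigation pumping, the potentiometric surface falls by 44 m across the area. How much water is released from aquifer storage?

A = 85000 acres = 3.44 × 10^8 m²
ΔV = S × A × Δh = 2 × 10^-5 × 3.44 × 10^8 m² × 44 m = 3.027 × 10^5 m³

ΔV ≈ 3.03 × 10^5 m³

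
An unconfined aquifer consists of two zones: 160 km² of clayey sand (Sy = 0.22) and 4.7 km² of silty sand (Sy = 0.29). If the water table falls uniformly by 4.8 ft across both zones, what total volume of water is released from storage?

ΔV ≈ 5.35 × 10^7 m³

A₁ = 160 km² = 1.6 × 10^8 m²; A₂ = 4.7 km² = 4.7 × 10^6 m²
Δh = 4.8 ft = 1.463 m
ΔV₁ = 0.22 × 1.6 × 10^8 × 1.463 = 5.15 × 10^7 m³
ΔV₂ = 0.29 × 4.7 × 10^6 × 1.463 = 1.994 × 10^6 m³
ΔV = ΔV₁ + ΔV₂ = 5.349 × 10^7 m³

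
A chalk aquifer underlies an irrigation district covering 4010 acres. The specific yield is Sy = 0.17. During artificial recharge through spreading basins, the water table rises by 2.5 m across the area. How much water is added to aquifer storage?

A = 4010 acres = 1.623 × 10^7 m²
ΔV = Sy × A × Δh = 0.17 × 1.623 × 10^7 m² × 2.5 m = 6.897 × 10^6 m³

ΔV ≈ 6.9 × 10^6 m³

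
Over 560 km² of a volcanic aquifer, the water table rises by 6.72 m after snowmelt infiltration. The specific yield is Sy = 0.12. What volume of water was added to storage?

A = 560 km² = 5.6 × 10^8 m²
ΔV = Sy × A × Δh = 0.12 × 5.6 × 10^8 m² × 6.72 m = 4.516 × 10^8 m³

ΔV ≈ 4.52 × 10^8 m³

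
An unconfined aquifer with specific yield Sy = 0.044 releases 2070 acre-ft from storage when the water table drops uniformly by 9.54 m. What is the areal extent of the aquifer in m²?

ΔV = 2070 acre-ft = 2.553 × 10^6 m³
A = ΔV / (Sy × Δh) = 2.553 × 10^6 / (0.044 × 9.54) = 6.083 × 10^6 m²

A ≈ 6.08 × 10^6 m²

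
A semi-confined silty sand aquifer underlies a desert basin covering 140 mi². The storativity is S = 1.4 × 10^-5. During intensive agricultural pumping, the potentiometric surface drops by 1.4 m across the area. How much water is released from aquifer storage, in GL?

ΔV ≈ 0.00711 GL

A = 140 mi² = 3.626 × 10^8 m²
ΔV = S × A × Δh = 1.4 × 10^-5 × 3.626 × 10^8 m² × 1.4 m = 7107 m³
ΔV = 7107 m³ = 0.007107 GL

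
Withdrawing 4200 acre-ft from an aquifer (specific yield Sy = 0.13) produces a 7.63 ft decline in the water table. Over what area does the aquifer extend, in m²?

A ≈ 1.71 × 10^7 m²

Δh = 7.63 ft = 2.326 m
ΔV = 4200 acre-ft = 5.181 × 10^6 m³
A = ΔV / (Sy × Δh) = 5.181 × 10^6 / (0.13 × 2.326) = 1.714 × 10^7 m²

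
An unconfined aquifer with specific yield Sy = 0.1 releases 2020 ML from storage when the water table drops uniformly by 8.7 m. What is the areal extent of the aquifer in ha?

ΔV = 2020 ML = 2.02 × 10^6 m³
A = ΔV / (Sy × Δh) = 2.02 × 10^6 / (0.1 × 8.7) = 2.322 × 10^6 m²
A = 2.322 × 10^6 m² = 232.2 ha

A ≈ 232 ha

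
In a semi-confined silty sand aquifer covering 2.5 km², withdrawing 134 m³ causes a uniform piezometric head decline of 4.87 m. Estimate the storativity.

S ≈ 1.1 × 10^-5

A = 2.5 km² = 2.5 × 10^6 m²
S = ΔV / (A × Δh) = 134 m³ / (2.5 × 10^6 m² × 4.87 m) = 1.101 × 10^-5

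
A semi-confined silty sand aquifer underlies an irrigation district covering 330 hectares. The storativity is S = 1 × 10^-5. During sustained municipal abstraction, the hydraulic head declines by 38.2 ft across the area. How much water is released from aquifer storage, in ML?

ΔV ≈ 0.384 ML

A = 330 hectares = 3.3 × 10^6 m²
Δh = 38.2 ft = 11.64 m
ΔV = S × A × Δh = 1 × 10^-5 × 3.3 × 10^6 m² × 11.64 m = 384.2 m³
ΔV = 384.2 m³ = 0.3842 ML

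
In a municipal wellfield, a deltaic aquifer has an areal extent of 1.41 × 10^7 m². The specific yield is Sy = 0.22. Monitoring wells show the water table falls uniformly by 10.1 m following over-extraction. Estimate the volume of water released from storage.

ΔV = Sy × A × Δh = 0.22 × 1.41 × 10^7 m² × 10.1 m = 3.133 × 10^7 m³

ΔV ≈ 3.13 × 10^7 m³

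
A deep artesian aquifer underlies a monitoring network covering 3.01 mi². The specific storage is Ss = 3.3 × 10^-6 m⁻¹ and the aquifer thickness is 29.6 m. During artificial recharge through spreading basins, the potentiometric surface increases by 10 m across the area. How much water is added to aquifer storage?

S = Ss × b = 3.3 × 10^-6 m⁻¹ × 29.6 m = 9.768 × 10^-5
A = 3.01 mi² = 7.796 × 10^6 m²
ΔV = S × A × Δh = 9.768 × 10^-5 × 7.796 × 10^6 m² × 10 m = 7615 m³

ΔV ≈ 7620 m³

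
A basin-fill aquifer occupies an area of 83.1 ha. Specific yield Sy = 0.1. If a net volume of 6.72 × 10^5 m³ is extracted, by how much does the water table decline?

Δh ≈ 8.09 m

A = 83.1 ha = 8.31 × 10^5 m²
Δh = ΔV / (Sy × A) = 6.72 × 10^5 m³ / (0.1 × 8.31 × 10^5 m²) = 8.087 m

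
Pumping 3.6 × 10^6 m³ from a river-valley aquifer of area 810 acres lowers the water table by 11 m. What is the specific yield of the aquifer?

A = 810 acres = 3.278 × 10^6 m²
Sy = ΔV / (A × Δh) = 3.6 × 10^6 m³ / (3.278 × 10^6 m² × 11 m) = 0.09984

Sy ≈ 0.1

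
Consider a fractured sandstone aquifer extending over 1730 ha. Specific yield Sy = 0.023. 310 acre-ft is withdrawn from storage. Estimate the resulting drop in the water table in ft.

Δh ≈ 3.15 ft

A = 1730 ha = 1.73 × 10^7 m²
ΔV = 310 acre-ft = 3.824 × 10^5 m³
Δh = ΔV / (Sy × A) = 3.824 × 10^5 m³ / (0.023 × 1.73 × 10^7 m²) = 0.961 m
Δh = 0.961 m = 3.153 ft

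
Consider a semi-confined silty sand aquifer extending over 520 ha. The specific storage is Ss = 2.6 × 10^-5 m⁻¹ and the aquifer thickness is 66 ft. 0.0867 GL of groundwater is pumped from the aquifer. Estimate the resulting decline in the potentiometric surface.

b = 66 ft = 20.12 m
S = Ss × b = 2.6 × 10^-5 m⁻¹ × 20.12 m = 5.23 × 10^-4
A = 520 ha = 5.2 × 10^6 m²
ΔV = 0.0867 GL = 86700 m³
Δh = ΔV / (S × A) = 86700 m³ / (5.23 × 10^-4 × 5.2 × 10^6 m²) = 31.88 m

Δh ≈ 31.9 m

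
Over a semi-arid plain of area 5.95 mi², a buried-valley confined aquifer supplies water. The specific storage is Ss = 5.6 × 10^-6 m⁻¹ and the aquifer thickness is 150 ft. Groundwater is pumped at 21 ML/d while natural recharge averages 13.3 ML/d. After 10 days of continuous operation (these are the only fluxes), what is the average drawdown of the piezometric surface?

Δh ≈ 19.5 m

b = 150 ft = 45.72 m
S = Ss × b = 5.6 × 10^-6 m⁻¹ × 45.72 m = 2.56 × 10^-4
A = 5.95 mi² = 1.541 × 10^7 m²
Net abstraction = 21 − 13.3 = 7.7 ML/d
Q_net = 7.7 ML/d = 7700 m³/d
ΔV = Q × t = 7700 m³/d × 10 d = 77000 m³
Δh = ΔV / (S × A) = 77000 / (2.56 × 10^-4 × 1.541 × 10^7) = 19.52 m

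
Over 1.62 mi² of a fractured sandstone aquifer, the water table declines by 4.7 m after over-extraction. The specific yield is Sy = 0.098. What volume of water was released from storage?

ΔV ≈ 1.93 × 10^6 m³

A = 1.62 mi² = 4.196 × 10^6 m²
ΔV = Sy × A × Δh = 0.098 × 4.196 × 10^6 m² × 4.7 m = 1.933 × 10^6 m³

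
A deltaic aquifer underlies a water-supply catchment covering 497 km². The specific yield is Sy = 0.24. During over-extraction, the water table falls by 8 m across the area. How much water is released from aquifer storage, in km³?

ΔV ≈ 0.954 km³

A = 497 km² = 4.97 × 10^8 m²
ΔV = Sy × A × Δh = 0.24 × 4.97 × 10^8 m² × 8 m = 9.542 × 10^8 m³
ΔV = 9.542 × 10^8 m³ = 0.9542 km³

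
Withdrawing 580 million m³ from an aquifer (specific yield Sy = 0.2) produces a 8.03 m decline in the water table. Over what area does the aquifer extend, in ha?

A ≈ 36100 ha

ΔV = 580 million m³ = 5.8 × 10^8 m³
A = ΔV / (Sy × Δh) = 5.8 × 10^8 / (0.2 × 8.03) = 3.611 × 10^8 m²
A = 3.611 × 10^8 m² = 36110 ha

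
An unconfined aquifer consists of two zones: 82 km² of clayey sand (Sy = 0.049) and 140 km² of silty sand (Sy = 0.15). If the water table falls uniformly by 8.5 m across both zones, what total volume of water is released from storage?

A₁ = 82 km² = 8.2 × 10^7 m²; A₂ = 140 km² = 1.4 × 10^8 m²
ΔV₁ = 0.049 × 8.2 × 10^7 × 8.5 = 3.415 × 10^7 m³
ΔV₂ = 0.15 × 1.4 × 10^8 × 8.5 = 1.785 × 10^8 m³
ΔV = ΔV₁ + ΔV₂ = 2.127 × 10^8 m³

ΔV ≈ 2.13 × 10^8 m³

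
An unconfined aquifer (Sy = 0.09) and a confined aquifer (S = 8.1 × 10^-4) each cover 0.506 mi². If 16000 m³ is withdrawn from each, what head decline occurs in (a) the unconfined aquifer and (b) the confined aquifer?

A = 0.506 mi² = 1.311 × 10^6 m²
Unconfined: Δh_u = ΔV/(Sy·A) = 16000/(0.09 × 1.311 × 10^6) = 0.1357 m
Confined: Δh_c = ΔV/(S·A) = 16000/(8.1 × 10^-4 × 1.311 × 10^6) = 15.07 m

Δh_u ≈ 0.136 m; Δh_c ≈ 15.1 m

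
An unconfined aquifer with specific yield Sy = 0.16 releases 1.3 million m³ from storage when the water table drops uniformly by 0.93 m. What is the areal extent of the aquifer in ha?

A ≈ 874 ha

ΔV = 1.3 million m³ = 1.3 × 10^6 m³
A = ΔV / (Sy × Δh) = 1.3 × 10^6 / (0.16 × 0.93) = 8.737 × 10^6 m²
A = 8.737 × 10^6 m² = 873.7 ha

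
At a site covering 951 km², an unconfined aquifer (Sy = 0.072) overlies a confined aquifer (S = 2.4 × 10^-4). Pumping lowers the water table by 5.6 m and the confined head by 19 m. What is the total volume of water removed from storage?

A = 951 km² = 9.51 × 10^8 m²
Unconfined: ΔV_u = Sy × A × Δh_u = 0.072 × 9.51 × 10^8 × 5.6 = 3.834 × 10^8 m³
Confined: ΔV_c = S × A × Δh_c = 2.4 × 10^-4 × 9.51 × 10^8 × 19 = 4.337 × 10^6 m³
Total ΔV = 3.834 × 10^8 + 4.337 × 10^6 = 3.878 × 10^8 m³

ΔV ≈ 3.88 × 10^8 m³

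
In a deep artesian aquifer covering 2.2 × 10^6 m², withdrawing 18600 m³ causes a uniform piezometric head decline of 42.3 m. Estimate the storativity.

S ≈ 2 × 10^-4

S = ΔV / (A × Δh) = 18600 m³ / (2.2 × 10^6 m² × 42.3 m) = 1.999 × 10^-4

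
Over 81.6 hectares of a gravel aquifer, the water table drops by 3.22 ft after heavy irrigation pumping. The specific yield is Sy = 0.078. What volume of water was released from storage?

ΔV ≈ 62500 m³

A = 81.6 hectares = 8.16 × 10^5 m²
Δh = 3.22 ft = 0.9815 m
ΔV = Sy × A × Δh = 0.078 × 8.16 × 10^5 m² × 0.9815 m = 62470 m³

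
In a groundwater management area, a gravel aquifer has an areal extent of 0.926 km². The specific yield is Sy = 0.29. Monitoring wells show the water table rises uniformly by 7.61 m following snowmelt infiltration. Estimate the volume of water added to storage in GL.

ΔV ≈ 2.04 GL

A = 0.926 km² = 9.26 × 10^5 m²
ΔV = Sy × A × Δh = 0.29 × 9.26 × 10^5 m² × 7.61 m = 2.044 × 10^6 m³
ΔV = 2.044 × 10^6 m³ = 2.044 GL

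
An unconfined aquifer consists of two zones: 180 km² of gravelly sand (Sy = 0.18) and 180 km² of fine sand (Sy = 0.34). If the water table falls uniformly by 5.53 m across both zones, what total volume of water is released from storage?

ΔV ≈ 5.18 × 10^8 m³

A₁ = 180 km² = 1.8 × 10^8 m²; A₂ = 180 km² = 1.8 × 10^8 m²
ΔV₁ = 0.18 × 1.8 × 10^8 × 5.53 = 1.792 × 10^8 m³
ΔV₂ = 0.34 × 1.8 × 10^8 × 5.53 = 3.384 × 10^8 m³
ΔV = ΔV₁ + ΔV₂ = 5.176 × 10^8 m³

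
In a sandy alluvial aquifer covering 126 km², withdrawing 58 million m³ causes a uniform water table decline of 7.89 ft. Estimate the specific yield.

A = 126 km² = 1.26 × 10^8 m²
Δh = 7.89 ft = 2.405 m
ΔV = 58 million m³ = 5.8 × 10^7 m³
Sy = ΔV / (A × Δh) = 5.8 × 10^7 m³ / (1.26 × 10^8 m² × 2.405 m) = 0.1914

Sy ≈ 0.19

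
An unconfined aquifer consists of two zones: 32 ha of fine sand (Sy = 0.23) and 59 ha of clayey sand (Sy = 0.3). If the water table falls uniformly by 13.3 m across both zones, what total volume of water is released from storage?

ΔV ≈ 3.33 × 10^6 m³

A₁ = 32 ha = 3.2 × 10^5 m²; A₂ = 59 ha = 5.9 × 10^5 m²
ΔV₁ = 0.23 × 3.2 × 10^5 × 13.3 = 9.789 × 10^5 m³
ΔV₂ = 0.3 × 5.9 × 10^5 × 13.3 = 2.354 × 10^6 m³
ΔV = ΔV₁ + ΔV₂ = 3.333 × 10^6 m³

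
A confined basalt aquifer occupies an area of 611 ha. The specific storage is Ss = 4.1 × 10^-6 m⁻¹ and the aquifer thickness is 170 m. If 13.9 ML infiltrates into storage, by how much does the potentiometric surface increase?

S = Ss × b = 4.1 × 10^-6 m⁻¹ × 170 m = 6.97 × 10^-4
A = 611 ha = 6.11 × 10^6 m²
ΔV = 13.9 ML = 13900 m³
Δh = ΔV / (S × A) = 13900 m³ / (6.97 × 10^-4 × 6.11 × 10^6 m²) = 3.264 m

Δh ≈ 3.26 m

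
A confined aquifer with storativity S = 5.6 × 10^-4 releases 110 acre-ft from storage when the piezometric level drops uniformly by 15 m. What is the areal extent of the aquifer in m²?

A ≈ 1.62 × 10^7 m²

ΔV = 110 acre-ft = 1.357 × 10^5 m³
A = ΔV / (S × Δh) = 1.357 × 10^5 / (5.6 × 10^-4 × 15) = 1.615 × 10^7 m²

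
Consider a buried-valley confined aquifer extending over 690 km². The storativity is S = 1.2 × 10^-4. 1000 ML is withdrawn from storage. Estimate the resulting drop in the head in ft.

Δh ≈ 39.6 ft

A = 690 km² = 6.9 × 10^8 m²
ΔV = 1000 ML = 1 × 10^6 m³
Δh = ΔV / (S × A) = 1 × 10^6 m³ / (1.2 × 10^-4 × 6.9 × 10^8 m²) = 12.08 m
Δh = 12.08 m = 39.62 ft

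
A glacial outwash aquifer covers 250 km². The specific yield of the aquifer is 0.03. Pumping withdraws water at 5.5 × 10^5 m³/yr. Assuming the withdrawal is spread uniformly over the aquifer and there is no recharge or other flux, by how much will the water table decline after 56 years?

Δh ≈ 4.11 m

A = 250 km² = 2.5 × 10^8 m²
Q = 5.5 × 10^5 m³/yr = 1507 m³/d
t = 56 years = 20440 d
ΔV = Q × t = 1507 m³/d × 20440 d = 3.08 × 10^7 m³
Δh = ΔV / (Sy × A) = 3.08 × 10^7 / (0.03 × 2.5 × 10^8) = 4.107 m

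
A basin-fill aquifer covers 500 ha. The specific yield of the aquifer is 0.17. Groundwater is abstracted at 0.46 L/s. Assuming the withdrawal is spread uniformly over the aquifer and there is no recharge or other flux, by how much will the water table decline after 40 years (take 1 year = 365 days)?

Δh ≈ 0.683 m

A = 500 ha = 5 × 10^6 m²
Q = 0.46 L/s = 39.74 m³/d
t = 40 years = 14600 d
ΔV = Q × t = 39.74 m³/d × 14600 d = 5.803 × 10^5 m³
Δh = ΔV / (Sy × A) = 5.803 × 10^5 / (0.17 × 5 × 10^6) = 0.6827 m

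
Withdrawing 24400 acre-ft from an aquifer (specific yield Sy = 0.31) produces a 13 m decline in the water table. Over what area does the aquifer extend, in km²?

A ≈ 7.47 km²

ΔV = 24400 acre-ft = 3.01 × 10^7 m³
A = ΔV / (Sy × Δh) = 3.01 × 10^7 / (0.31 × 13) = 7.468 × 10^6 m²
A = 7.468 × 10^6 m² = 7.468 km²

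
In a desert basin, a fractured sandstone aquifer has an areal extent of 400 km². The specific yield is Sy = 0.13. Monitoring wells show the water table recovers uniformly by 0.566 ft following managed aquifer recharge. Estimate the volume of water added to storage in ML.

ΔV ≈ 8970 ML

A = 400 km² = 4 × 10^8 m²
Δh = 0.566 ft = 0.1725 m
ΔV = Sy × A × Δh = 0.13 × 4 × 10^8 m² × 0.1725 m = 8.971 × 10^6 m³
ΔV = 8.971 × 10^6 m³ = 8971 ML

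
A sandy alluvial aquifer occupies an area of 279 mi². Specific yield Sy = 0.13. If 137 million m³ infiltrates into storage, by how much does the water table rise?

A = 279 mi² = 7.226 × 10^8 m²
ΔV = 137 million m³ = 1.37 × 10^8 m³
Δh = ΔV / (Sy × A) = 1.37 × 10^8 m³ / (0.13 × 7.226 × 10^8 m²) = 1.458 m

Δh ≈ 1.46 m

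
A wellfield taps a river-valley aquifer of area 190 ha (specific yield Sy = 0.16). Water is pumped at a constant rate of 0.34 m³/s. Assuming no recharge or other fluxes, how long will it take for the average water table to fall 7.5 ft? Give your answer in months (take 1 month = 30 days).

A = 190 ha = 1.9 × 10^6 m²
Δh = 7.5 ft = 2.286 m
ΔV = Sy × A × Δh = 0.16 × 1.9 × 10^6 × 2.286 = 6.949 × 10^5 m³
Q = 0.34 m³/s = 29380 m³/d
t = ΔV / Q = 6.949 × 10^5 m³ / 29380 m³/d = 23.66 d
t = 23.66 d ≈ 0.7886 months

t ≈ 0.789 months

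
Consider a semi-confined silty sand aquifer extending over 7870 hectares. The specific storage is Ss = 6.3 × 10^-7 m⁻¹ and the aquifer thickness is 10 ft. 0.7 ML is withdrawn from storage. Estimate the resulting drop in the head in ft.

b = 10 ft = 3.048 m
S = Ss × b = 6.3 × 10^-7 m⁻¹ × 3.048 m = 1.92 × 10^-6
A = 7870 hectares = 7.87 × 10^7 m²
ΔV = 0.7 ML = 700 m³
Δh = ΔV / (S × A) = 700 m³ / (1.92 × 10^-6 × 7.87 × 10^7 m²) = 4.632 m
Δh = 4.632 m = 15.2 ft

Δh ≈ 15.2 ft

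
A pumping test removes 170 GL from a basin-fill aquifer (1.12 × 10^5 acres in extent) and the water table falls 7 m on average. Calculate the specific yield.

A = 1.12 × 10^5 acres = 4.532 × 10^8 m²
ΔV = 170 GL = 1.7 × 10^8 m³
Sy = ΔV / (A × Δh) = 1.7 × 10^8 m³ / (4.532 × 10^8 m² × 7 m) = 0.05358

Sy ≈ 0.054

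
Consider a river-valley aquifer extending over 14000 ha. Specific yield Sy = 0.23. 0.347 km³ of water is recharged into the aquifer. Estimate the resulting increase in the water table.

A = 14000 ha = 1.4 × 10^8 m²
ΔV = 0.347 km³ = 3.47 × 10^8 m³
Δh = ΔV / (Sy × A) = 3.47 × 10^8 m³ / (0.23 × 1.4 × 10^8 m²) = 10.78 m

Δh ≈ 10.8 m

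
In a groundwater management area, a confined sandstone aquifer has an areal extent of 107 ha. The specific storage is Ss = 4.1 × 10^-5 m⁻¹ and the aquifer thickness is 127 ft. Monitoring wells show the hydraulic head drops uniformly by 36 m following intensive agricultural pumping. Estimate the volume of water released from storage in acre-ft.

ΔV ≈ 49.6 acre-ft

b = 127 ft = 38.71 m
S = Ss × b = 4.1 × 10^-5 m⁻¹ × 38.71 m = 1.587 × 10^-3
A = 107 ha = 1.07 × 10^6 m²
ΔV = S × A × Δh = 0.001587 × 1.07 × 10^6 m² × 36 m = 61130 m³
ΔV = 61130 m³ = 49.56 acre-ft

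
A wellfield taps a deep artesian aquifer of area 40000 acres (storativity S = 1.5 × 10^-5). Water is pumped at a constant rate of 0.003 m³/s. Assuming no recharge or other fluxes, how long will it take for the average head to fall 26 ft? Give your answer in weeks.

A = 40000 acres = 1.619 × 10^8 m²
Δh = 26 ft = 7.925 m
ΔV = S × A × Δh = 1.5 × 10^-5 × 1.619 × 10^8 × 7.925 = 19240 m³
Q = 0.003 m³/s = 259.2 m³/d
t = ΔV / Q = 19240 m³ / 259.2 m³/d = 74.24 d
t = 74.24 d ≈ 10.61 weeks

t ≈ 10.6 weeks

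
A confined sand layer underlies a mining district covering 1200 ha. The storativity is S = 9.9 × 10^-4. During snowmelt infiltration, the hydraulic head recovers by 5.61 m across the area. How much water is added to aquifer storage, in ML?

A = 1200 ha = 1.2 × 10^7 m²
ΔV = S × A × Δh = 9.9 × 10^-4 × 1.2 × 10^7 m² × 5.61 m = 66650 m³
ΔV = 66650 m³ = 66.65 ML

ΔV ≈ 66.6 ML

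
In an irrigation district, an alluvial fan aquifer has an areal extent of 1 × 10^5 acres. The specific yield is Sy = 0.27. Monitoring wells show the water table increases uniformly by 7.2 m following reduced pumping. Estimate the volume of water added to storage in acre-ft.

ΔV ≈ 6.38 × 10^5 acre-ft

A = 1 × 10^5 acres = 4.047 × 10^8 m²
ΔV = Sy × A × Δh = 0.27 × 4.047 × 10^8 m² × 7.2 m = 7.867 × 10^8 m³
ΔV = 7.867 × 10^8 m³ = 6.378 × 10^5 acre-ft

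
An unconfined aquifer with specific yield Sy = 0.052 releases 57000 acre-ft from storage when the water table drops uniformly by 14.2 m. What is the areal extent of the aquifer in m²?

ΔV = 57000 acre-ft = 7.031 × 10^7 m³
A = ΔV / (Sy × Δh) = 7.031 × 10^7 / (0.052 × 14.2) = 9.522 × 10^7 m²

A ≈ 9.52 × 10^7 m²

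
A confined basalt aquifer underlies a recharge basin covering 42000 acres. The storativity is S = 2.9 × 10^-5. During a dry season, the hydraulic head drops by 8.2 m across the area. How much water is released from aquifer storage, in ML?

A = 42000 acres = 1.7 × 10^8 m²
ΔV = S × A × Δh = 2.9 × 10^-5 × 1.7 × 10^8 m² × 8.2 m = 40420 m³
ΔV = 40420 m³ = 40.42 ML

ΔV ≈ 40.4 ML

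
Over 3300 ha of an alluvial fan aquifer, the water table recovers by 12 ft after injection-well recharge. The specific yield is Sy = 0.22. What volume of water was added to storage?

ΔV ≈ 2.66 × 10^7 m³

A = 3300 ha = 3.3 × 10^7 m²
Δh = 12 ft = 3.658 m
ΔV = Sy × A × Δh = 0.22 × 3.3 × 10^7 m² × 3.658 m = 2.655 × 10^7 m³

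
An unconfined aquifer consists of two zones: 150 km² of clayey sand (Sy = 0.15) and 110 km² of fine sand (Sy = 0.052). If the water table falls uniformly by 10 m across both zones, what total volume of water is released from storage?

ΔV ≈ 2.82 × 10^8 m³

A₁ = 150 km² = 1.5 × 10^8 m²; A₂ = 110 km² = 1.1 × 10^8 m²
ΔV₁ = 0.15 × 1.5 × 10^8 × 10 = 2.25 × 10^8 m³
ΔV₂ = 0.052 × 1.1 × 10^8 × 10 = 5.72 × 10^7 m³
ΔV = ΔV₁ + ΔV₂ = 2.822 × 10^8 m³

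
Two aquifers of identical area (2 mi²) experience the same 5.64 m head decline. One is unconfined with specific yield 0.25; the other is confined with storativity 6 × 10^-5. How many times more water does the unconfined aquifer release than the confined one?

A = 2 mi² = 5.18 × 10^6 m²
Unconfined: ΔV_u = Sy × A × Δh = 0.25 × 5.18 × 10^6 × 5.64 = 7.304 × 10^6 m³
Confined: ΔV_c = S × A × Δh = 6 × 10^-5 × 5.18 × 10^6 × 5.64 = 1753 m³
Ratio = ΔV_u / ΔV_c = Sy / S = 0.25 / 6 × 10^-5 = 4167

ΔV_u / ΔV_c ≈ 4170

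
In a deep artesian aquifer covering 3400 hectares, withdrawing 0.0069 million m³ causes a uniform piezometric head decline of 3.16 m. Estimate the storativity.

S ≈ 6.4 × 10^-5

A = 3400 hectares = 3.4 × 10^7 m²
ΔV = 0.0069 million m³ = 6900 m³
S = ΔV / (A × Δh) = 6900 m³ / (3.4 × 10^7 m² × 3.16 m) = 6.422 × 10^-5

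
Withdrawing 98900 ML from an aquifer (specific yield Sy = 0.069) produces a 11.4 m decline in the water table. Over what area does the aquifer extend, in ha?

ΔV = 98900 ML = 9.89 × 10^7 m³
A = ΔV / (Sy × Δh) = 9.89 × 10^7 / (0.069 × 11.4) = 1.257 × 10^8 m²
A = 1.257 × 10^8 m² = 12570 ha

A ≈ 12600 ha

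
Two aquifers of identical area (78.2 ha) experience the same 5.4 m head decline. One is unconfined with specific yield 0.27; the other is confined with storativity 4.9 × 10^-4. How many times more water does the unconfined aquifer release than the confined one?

A = 78.2 ha = 7.82 × 10^5 m²
Unconfined: ΔV_u = Sy × A × Δh = 0.27 × 7.82 × 10^5 × 5.4 = 1.14 × 10^6 m³
Confined: ΔV_c = S × A × Δh = 4.9 × 10^-4 × 7.82 × 10^5 × 5.4 = 2069 m³
Ratio = ΔV_u / ΔV_c = Sy / S = 0.27 / 4.9 × 10^-4 = 551

ΔV_u / ΔV_c ≈ 551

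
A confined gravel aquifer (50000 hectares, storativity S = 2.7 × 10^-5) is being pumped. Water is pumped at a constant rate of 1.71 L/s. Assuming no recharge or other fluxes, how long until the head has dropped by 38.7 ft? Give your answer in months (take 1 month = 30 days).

t ≈ 35.9 months

A = 50000 hectares = 5 × 10^8 m²
Δh = 38.7 ft = 11.8 m
ΔV = S × A × Δh = 2.7 × 10^-5 × 5 × 10^8 × 11.8 = 1.592 × 10^5 m³
Q = 1.71 L/s = 147.7 m³/d
t = ΔV / Q = 1.592 × 10^5 m³ / 147.7 m³/d = 1078 d
t = 1078 d ≈ 35.93 months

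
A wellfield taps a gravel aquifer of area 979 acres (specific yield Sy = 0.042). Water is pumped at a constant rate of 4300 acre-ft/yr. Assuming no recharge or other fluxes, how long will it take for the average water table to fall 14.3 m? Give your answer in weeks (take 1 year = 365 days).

A = 979 acres = 3.962 × 10^6 m²
ΔV = Sy × A × Δh = 0.042 × 3.962 × 10^6 × 14.3 = 2.38 × 10^6 m³
Q = 4300 acre-ft/yr = 14530 m³/d
t = ΔV / Q = 2.38 × 10^6 m³ / 14530 m³/d = 163.7 d
t = 163.7 d ≈ 23.39 weeks

t ≈ 23.4 weeks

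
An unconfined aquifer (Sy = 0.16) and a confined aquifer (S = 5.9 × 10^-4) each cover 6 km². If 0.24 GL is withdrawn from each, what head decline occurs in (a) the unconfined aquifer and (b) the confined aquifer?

Δh_u ≈ 0.25 m; Δh_c ≈ 67.8 m

A = 6 km² = 6 × 10^6 m²
ΔV = 0.24 GL = 2.4 × 10^5 m³
Unconfined: Δh_u = ΔV/(Sy·A) = 2.4 × 10^5/(0.16 × 6 × 10^6) = 0.25 m
Confined: Δh_c = ΔV/(S·A) = 2.4 × 10^5/(5.9 × 10^-4 × 6 × 10^6) = 67.8 m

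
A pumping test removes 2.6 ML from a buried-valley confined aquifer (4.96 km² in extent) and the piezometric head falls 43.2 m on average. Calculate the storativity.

A = 4.96 km² = 4.96 × 10^6 m²
ΔV = 2.6 ML = 2600 m³
S = ΔV / (A × Δh) = 2600 m³ / (4.96 × 10^6 m² × 43.2 m) = 1.213 × 10^-5

S ≈ 1.2 × 10^-5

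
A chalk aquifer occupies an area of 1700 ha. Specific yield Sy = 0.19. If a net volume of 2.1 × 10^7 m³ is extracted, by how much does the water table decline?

Δh ≈ 6.5 m

A = 1700 ha = 1.7 × 10^7 m²
Δh = ΔV / (Sy × A) = 2.1 × 10^7 m³ / (0.19 × 1.7 × 10^7 m²) = 6.502 m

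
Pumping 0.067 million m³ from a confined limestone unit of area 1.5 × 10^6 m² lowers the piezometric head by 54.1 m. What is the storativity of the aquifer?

S ≈ 8.3 × 10^-4

ΔV = 0.067 million m³ = 67000 m³
S = ΔV / (A × Δh) = 67000 m³ / (1.5 × 10^6 m² × 54.1 m) = 8.256 × 10^-4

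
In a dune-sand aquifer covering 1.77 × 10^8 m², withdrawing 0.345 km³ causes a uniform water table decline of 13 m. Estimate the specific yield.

Sy ≈ 0.15

ΔV = 0.345 km³ = 3.45 × 10^8 m³
Sy = ΔV / (A × Δh) = 3.45 × 10^8 m³ / (1.77 × 10^8 m² × 13 m) = 0.1499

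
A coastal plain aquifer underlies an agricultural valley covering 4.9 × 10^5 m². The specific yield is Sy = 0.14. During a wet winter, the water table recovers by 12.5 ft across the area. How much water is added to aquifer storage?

Δh = 12.5 ft = 3.81 m
ΔV = Sy × A × Δh = 0.14 × 4.9 × 10^5 m² × 3.81 m = 2.614 × 10^5 m³

ΔV ≈ 2.61 × 10^5 m³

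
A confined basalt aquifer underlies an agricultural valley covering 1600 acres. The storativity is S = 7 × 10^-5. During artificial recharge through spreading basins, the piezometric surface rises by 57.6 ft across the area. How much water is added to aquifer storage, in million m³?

A = 1600 acres = 6.475 × 10^6 m²
Δh = 57.6 ft = 17.56 m
ΔV = S × A × Δh = 7 × 10^-5 × 6.475 × 10^6 m² × 17.56 m = 7957 m³
ΔV = 7957 m³ = 0.007957 million m³

ΔV ≈ 0.00796 million m³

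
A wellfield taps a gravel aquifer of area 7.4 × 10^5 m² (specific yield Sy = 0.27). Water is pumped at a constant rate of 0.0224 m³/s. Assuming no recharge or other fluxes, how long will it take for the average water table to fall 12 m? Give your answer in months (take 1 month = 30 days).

t ≈ 41.3 months

ΔV = Sy × A × Δh = 0.27 × 7.4 × 10^5 × 12 = 2.398 × 10^6 m³
Q = 0.0224 m³/s = 1935 m³/d
t = ΔV / Q = 2.398 × 10^6 m³ / 1935 m³/d = 1239 d
t = 1239 d ≈ 41.29 months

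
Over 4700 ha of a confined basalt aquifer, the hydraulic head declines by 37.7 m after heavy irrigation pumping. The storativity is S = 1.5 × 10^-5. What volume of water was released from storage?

A = 4700 ha = 4.7 × 10^7 m²
ΔV = S × A × Δh = 1.5 × 10^-5 × 4.7 × 10^7 m² × 37.7 m = 26580 m³

ΔV ≈ 26600 m³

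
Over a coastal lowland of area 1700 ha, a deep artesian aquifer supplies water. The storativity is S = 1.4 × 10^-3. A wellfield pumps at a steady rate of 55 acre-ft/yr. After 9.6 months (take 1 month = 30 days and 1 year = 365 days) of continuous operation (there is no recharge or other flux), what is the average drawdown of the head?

Δh ≈ 2.25 m

A = 1700 ha = 1.7 × 10^7 m²
Q = 55 acre-ft/yr = 185.9 m³/d
t = 9.6 months = 288 d
ΔV = Q × t = 185.9 m³/d × 288 d = 53530 m³
Δh = ΔV / (S × A) = 53530 / (0.0014 × 1.7 × 10^7) = 2.249 m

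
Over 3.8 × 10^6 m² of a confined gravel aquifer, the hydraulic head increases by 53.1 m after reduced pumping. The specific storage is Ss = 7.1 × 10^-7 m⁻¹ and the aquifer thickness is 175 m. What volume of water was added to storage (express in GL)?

S = Ss × b = 7.1 × 10^-7 m⁻¹ × 175 m = 1.242 × 10^-4
ΔV = S × A × Δh = 1.242 × 10^-4 × 3.8 × 10^6 m² × 53.1 m = 25070 m³
ΔV = 25070 m³ = 0.02507 GL

ΔV ≈ 0.0251 GL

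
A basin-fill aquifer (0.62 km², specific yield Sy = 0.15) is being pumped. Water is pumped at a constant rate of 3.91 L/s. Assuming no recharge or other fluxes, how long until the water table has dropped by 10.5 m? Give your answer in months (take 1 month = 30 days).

A = 0.62 km² = 6.2 × 10^5 m²
ΔV = Sy × A × Δh = 0.15 × 6.2 × 10^5 × 10.5 = 9.765 × 10^5 m³
Q = 3.91 L/s = 337.8 m³/d
t = ΔV / Q = 9.765 × 10^5 m³ / 337.8 m³/d = 2891 d
t = 2891 d ≈ 96.35 months

t ≈ 96.4 months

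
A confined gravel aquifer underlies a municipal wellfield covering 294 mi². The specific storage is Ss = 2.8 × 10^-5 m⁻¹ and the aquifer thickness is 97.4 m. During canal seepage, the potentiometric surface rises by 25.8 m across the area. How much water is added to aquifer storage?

ΔV ≈ 5.36 × 10^7 m³

S = Ss × b = 2.8 × 10^-5 m⁻¹ × 97.4 m = 2.727 × 10^-3
A = 294 mi² = 7.615 × 10^8 m²
ΔV = S × A × Δh = 0.002727 × 7.615 × 10^8 m² × 25.8 m = 5.358 × 10^7 m³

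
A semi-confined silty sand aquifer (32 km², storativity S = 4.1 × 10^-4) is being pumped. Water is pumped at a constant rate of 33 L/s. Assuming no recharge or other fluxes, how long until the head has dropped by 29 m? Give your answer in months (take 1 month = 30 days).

t ≈ 4.45 months

A = 32 km² = 3.2 × 10^7 m²
ΔV = S × A × Δh = 4.1 × 10^-4 × 3.2 × 10^7 × 29 = 3.805 × 10^5 m³
Q = 33 L/s = 2851 m³/d
t = ΔV / Q = 3.805 × 10^5 m³ / 2851 m³/d = 133.4 d
t = 133.4 d ≈ 4.448 months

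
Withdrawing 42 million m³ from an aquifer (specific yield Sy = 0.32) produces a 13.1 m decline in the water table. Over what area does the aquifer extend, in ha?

A ≈ 1000 ha

ΔV = 42 million m³ = 4.2 × 10^7 m³
A = ΔV / (Sy × Δh) = 4.2 × 10^7 / (0.32 × 13.1) = 1.002 × 10^7 m²
A = 1.002 × 10^7 m² = 1002 ha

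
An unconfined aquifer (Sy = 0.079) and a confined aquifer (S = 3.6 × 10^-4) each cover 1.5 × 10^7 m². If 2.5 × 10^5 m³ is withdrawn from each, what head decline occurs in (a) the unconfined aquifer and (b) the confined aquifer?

Unconfined: Δh_u = ΔV/(Sy·A) = 2.5 × 10^5/(0.079 × 1.5 × 10^7) = 0.211 m
Confined: Δh_c = ΔV/(S·A) = 2.5 × 10^5/(3.6 × 10^-4 × 1.5 × 10^7) = 46.3 m

Δh_u ≈ 0.211 m; Δh_c ≈ 46.3 m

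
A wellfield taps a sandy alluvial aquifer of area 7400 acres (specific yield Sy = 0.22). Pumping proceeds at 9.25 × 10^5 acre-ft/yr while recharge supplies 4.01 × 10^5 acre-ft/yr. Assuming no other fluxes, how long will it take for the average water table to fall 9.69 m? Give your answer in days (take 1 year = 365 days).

t ≈ 36.1 days

A = 7400 acres = 2.995 × 10^7 m²
ΔV = Sy × A × Δh = 0.22 × 2.995 × 10^7 × 9.69 = 6.384 × 10^7 m³
Net withdrawal = 9.25 × 10^5 − 4.01 × 10^5 = 5.24 × 10^5 acre-ft/yr = 1.771 × 10^6 m³/d
t = ΔV / Q = 6.384 × 10^7 m³ / 1.771 × 10^6 m³/d = 36.05 d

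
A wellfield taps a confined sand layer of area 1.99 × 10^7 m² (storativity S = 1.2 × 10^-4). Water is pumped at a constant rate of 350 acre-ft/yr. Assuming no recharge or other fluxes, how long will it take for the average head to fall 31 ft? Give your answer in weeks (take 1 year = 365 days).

Δh = 31 ft = 9.449 m
ΔV = S × A × Δh = 1.2 × 10^-4 × 1.99 × 10^7 × 9.449 = 22560 m³
Q = 350 acre-ft/yr = 1183 m³/d
t = ΔV / Q = 22560 m³ / 1183 m³/d = 19.08 d
t = 19.08 d ≈ 2.725 weeks

t ≈ 2.73 weeks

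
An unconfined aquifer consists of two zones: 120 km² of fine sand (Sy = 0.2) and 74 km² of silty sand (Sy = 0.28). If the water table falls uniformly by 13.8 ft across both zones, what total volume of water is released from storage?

A₁ = 120 km² = 1.2 × 10^8 m²; A₂ = 74 km² = 7.4 × 10^7 m²
Δh = 13.8 ft = 4.206 m
ΔV₁ = 0.2 × 1.2 × 10^8 × 4.206 = 1.009 × 10^8 m³
ΔV₂ = 0.28 × 7.4 × 10^7 × 4.206 = 8.715 × 10^7 m³
ΔV = ΔV₁ + ΔV₂ = 1.881 × 10^8 m³

ΔV ≈ 1.88 × 10^8 m³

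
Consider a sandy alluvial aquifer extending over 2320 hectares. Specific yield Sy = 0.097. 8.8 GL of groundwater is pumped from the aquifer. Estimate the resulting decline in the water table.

A = 2320 hectares = 2.32 × 10^7 m²
ΔV = 8.8 GL = 8.8 × 10^6 m³
Δh = ΔV / (Sy × A) = 8.8 × 10^6 m³ / (0.097 × 2.32 × 10^7 m²) = 3.91 m

Δh ≈ 3.91 m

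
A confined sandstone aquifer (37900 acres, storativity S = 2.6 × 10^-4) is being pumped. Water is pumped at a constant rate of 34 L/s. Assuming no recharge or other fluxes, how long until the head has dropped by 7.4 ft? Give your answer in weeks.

t ≈ 4.37 weeks

A = 37900 acres = 1.534 × 10^8 m²
Δh = 7.4 ft = 2.256 m
ΔV = S × A × Δh = 2.6 × 10^-4 × 1.534 × 10^8 × 2.256 = 89950 m³
Q = 34 L/s = 2938 m³/d
t = ΔV / Q = 89950 m³ / 2938 m³/d = 30.62 d
t = 30.62 d ≈ 4.374 weeks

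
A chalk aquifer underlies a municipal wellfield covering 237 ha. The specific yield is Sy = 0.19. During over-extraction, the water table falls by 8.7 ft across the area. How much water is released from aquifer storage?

A = 237 ha = 2.37 × 10^6 m²
Δh = 8.7 ft = 2.652 m
ΔV = Sy × A × Δh = 0.19 × 2.37 × 10^6 m² × 2.652 m = 1.194 × 10^6 m³

ΔV ≈ 1.19 × 10^6 m³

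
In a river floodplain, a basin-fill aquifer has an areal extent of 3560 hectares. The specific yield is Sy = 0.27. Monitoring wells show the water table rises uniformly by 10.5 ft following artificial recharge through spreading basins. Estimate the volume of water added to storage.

A = 3560 hectares = 3.56 × 10^7 m²
Δh = 10.5 ft = 3.2 m
ΔV = Sy × A × Δh = 0.27 × 3.56 × 10^7 m² × 3.2 m = 3.076 × 10^7 m³

ΔV ≈ 3.08 × 10^7 m³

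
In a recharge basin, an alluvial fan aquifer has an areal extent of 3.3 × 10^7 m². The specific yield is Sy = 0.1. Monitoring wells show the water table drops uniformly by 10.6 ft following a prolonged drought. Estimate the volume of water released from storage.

Δh = 10.6 ft = 3.231 m
ΔV = Sy × A × Δh = 0.1 × 3.3 × 10^7 m² × 3.231 m = 1.066 × 10^7 m³

ΔV ≈ 1.07 × 10^7 m³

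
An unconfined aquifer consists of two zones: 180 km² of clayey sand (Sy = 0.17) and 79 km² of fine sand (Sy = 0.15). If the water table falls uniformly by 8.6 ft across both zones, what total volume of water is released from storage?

A₁ = 180 km² = 1.8 × 10^8 m²; A₂ = 79 km² = 7.9 × 10^7 m²
Δh = 8.6 ft = 2.621 m
ΔV₁ = 0.17 × 1.8 × 10^8 × 2.621 = 8.021 × 10^7 m³
ΔV₂ = 0.15 × 7.9 × 10^7 × 2.621 = 3.106 × 10^7 m³
ΔV = ΔV₁ + ΔV₂ = 1.113 × 10^8 m³

ΔV ≈ 1.11 × 10^8 m³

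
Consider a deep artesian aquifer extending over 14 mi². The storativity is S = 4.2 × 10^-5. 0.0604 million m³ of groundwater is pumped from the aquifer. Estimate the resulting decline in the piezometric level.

Δh ≈ 39.7 m

A = 14 mi² = 3.626 × 10^7 m²
ΔV = 0.0604 million m³ = 60400 m³
Δh = ΔV / (S × A) = 60400 m³ / (4.2 × 10^-5 × 3.626 × 10^7 m²) = 39.66 m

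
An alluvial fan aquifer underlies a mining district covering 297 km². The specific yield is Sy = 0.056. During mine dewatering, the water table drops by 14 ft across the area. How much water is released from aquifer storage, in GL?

ΔV ≈ 71 GL

A = 297 km² = 2.97 × 10^8 m²
Δh = 14 ft = 4.267 m
ΔV = Sy × A × Δh = 0.056 × 2.97 × 10^8 m² × 4.267 m = 7.097 × 10^7 m³
ΔV = 7.097 × 10^7 m³ = 70.97 GL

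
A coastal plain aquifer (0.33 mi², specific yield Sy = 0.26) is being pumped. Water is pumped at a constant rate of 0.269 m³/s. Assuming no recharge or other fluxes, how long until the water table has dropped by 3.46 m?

A = 0.33 mi² = 8.547 × 10^5 m²
ΔV = Sy × A × Δh = 0.26 × 8.547 × 10^5 × 3.46 = 7.689 × 10^5 m³
Q = 0.269 m³/s = 23240 m³/d
t = ΔV / Q = 7.689 × 10^5 m³ / 23240 m³/d = 33.08 d

t ≈ 33.1 days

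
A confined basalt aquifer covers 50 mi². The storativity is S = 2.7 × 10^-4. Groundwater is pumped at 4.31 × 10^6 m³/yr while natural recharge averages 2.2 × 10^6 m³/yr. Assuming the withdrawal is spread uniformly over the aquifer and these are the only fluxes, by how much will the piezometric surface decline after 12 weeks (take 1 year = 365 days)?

Δh ≈ 13.9 m

A = 50 mi² = 1.295 × 10^8 m²
Net abstraction = 4.31 × 10^6 − 2.2 × 10^6 = 2.11 × 10^6 m³/yr
Q_net = 2.11 × 10^6 m³/yr = 5781 m³/d
t = 12 weeks = 84 d
ΔV = Q × t = 5781 m³/d × 84 d = 4.856 × 10^5 m³
Δh = ΔV / (S × A) = 4.856 × 10^5 / (2.7 × 10^-4 × 1.295 × 10^8) = 13.89 m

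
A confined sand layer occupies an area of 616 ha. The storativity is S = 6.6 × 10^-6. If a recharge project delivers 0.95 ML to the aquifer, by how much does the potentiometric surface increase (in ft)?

A = 616 ha = 6.16 × 10^6 m²
ΔV = 0.95 ML = 950 m³
Δh = ΔV / (S × A) = 950 m³ / (6.6 × 10^-6 × 6.16 × 10^6 m²) = 23.37 m
Δh = 23.37 m = 76.66 ft

Δh ≈ 76.7 ft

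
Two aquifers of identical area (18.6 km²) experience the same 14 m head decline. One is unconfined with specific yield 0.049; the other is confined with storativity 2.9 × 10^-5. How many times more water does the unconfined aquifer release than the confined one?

ΔV_u / ΔV_c ≈ 1690

A = 18.6 km² = 1.86 × 10^7 m²
Unconfined: ΔV_u = Sy × A × Δh = 0.049 × 1.86 × 10^7 × 14 = 1.276 × 10^7 m³
Confined: ΔV_c = S × A × Δh = 2.9 × 10^-5 × 1.86 × 10^7 × 14 = 7552 m³
Ratio = ΔV_u / ΔV_c = Sy / S = 0.049 / 2.9 × 10^-5 = 1690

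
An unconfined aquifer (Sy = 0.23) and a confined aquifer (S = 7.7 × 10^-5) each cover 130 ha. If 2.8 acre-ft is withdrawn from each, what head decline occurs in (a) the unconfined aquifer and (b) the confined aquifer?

Δh_u ≈ 0.0116 m; Δh_c ≈ 34.5 m

A = 130 ha = 1.3 × 10^6 m²
ΔV = 2.8 acre-ft = 3454 m³
Unconfined: Δh_u = ΔV/(Sy·A) = 3454/(0.23 × 1.3 × 10^6) = 0.01155 m
Confined: Δh_c = ΔV/(S·A) = 3454/(7.7 × 10^-5 × 1.3 × 10^6) = 34.5 m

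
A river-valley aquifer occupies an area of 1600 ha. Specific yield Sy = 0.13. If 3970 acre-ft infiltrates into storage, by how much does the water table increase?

Δh ≈ 2.35 m

A = 1600 ha = 1.6 × 10^7 m²
ΔV = 3970 acre-ft = 4.897 × 10^6 m³
Δh = ΔV / (Sy × A) = 4.897 × 10^6 m³ / (0.13 × 1.6 × 10^7 m²) = 2.354 m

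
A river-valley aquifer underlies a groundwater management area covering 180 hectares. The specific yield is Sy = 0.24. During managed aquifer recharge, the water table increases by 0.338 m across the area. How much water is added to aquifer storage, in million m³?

A = 180 hectares = 1.8 × 10^6 m²
ΔV = Sy × A × Δh = 0.24 × 1.8 × 10^6 m² × 0.338 m = 1.46 × 10^5 m³
ΔV = 1.46 × 10^5 m³ = 0.146 million m³

ΔV ≈ 0.146 million m³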